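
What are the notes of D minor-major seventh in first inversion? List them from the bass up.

F, A, C#, D

D minor-major seventh is D–F–A–C#. First inversion puts the third (F) in the bass, with the remaining tones above: F, A, C#, D.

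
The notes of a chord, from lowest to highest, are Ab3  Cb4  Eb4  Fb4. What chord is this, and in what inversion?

Fb major seventh, first inversion

The pitch classes Ab, Cb, Eb, Fb arrange in thirds as Fb–Ab–Cb–Eb: an Fb major seventh chord.
The lowest note is Ab, the third of the chord, so this is first inversion (figured bass 6/5).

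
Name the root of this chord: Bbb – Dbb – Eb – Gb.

Eb

Bbb, Dbb, Eb, Gb are the tones of an Eb diminished seventh chord (Eb–Gb–Bbb–Dbb), making Eb the root.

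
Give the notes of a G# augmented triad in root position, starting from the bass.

G# augmented is G#–B#–D##. Root position puts the root (G#) in the bass, with the remaining tones above: G#, B#, D##.

G#, B#, D##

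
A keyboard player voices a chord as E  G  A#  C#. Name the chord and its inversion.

A# diminished seventh, second inversion

The pitch classes E, G, A#, C# arrange in thirds as A#–C#–E–G: an A# diminished seventh chord.
E is the fifth of A# diminished seventh; fifth in the bass means second inversion (figured bass 4/3).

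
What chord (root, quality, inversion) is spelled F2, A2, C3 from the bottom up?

Reducing to letter names: F, A, C. These stack in thirds as F–A–C — an F major triad.
F is the root of F major; root in the bass means root position (figured bass 5/3).

F major, root position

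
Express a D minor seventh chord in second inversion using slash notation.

Dm7/A

Second inversion of D minor seventh has the fifth (A) in the bass. As a slash chord: Dm7/A.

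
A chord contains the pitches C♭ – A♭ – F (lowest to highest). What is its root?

Reordering Cb, Ab, F into stacked thirds gives F–Ab–Cb; the bottom of that stack, F, is the root.

F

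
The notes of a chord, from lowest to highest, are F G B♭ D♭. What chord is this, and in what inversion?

The pitch classes F, G, Bb, Db arrange in thirds as G–Bb–Db–F: a G half-diminished seventh chord.
The lowest note is F, the seventh of the chord, so this is third inversion (figured bass 4/2).

G half-diminished seventh, third inversion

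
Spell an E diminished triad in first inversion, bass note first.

The chord tones are E–G–Bb. With the third (G) lowest for first inversion: G, Bb, E.

G, Bb, E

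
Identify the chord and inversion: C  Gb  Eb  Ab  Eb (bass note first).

Ab dominant seventh, first inversion

The distinct note names are C, Gb, Eb, Ab. Stacked in thirds they read Ab–C–Eb–Gb, which is a dominant seventh chord on Ab.
The lowest note is C, the third of the chord, so this is first inversion (figured bass 6/5).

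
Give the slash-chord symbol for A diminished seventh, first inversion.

Adim7/C

First inversion of A diminished seventh has the third (C) in the bass. As a slash chord: Adim7/C.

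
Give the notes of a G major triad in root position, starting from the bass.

G major is G–B–D. Root position puts the root (G) in the bass, with the remaining tones above: G, B, D.

G, B, D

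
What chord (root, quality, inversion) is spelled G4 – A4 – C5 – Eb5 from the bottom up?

A half-diminished seventh, third inversion

Reducing to letter names: G, A, C, Eb. These stack in thirds as A–C–Eb–G — an A half-diminished seventh chord.
G is the seventh of A half-diminished seventh; seventh in the bass means third inversion (figured bass 4/2).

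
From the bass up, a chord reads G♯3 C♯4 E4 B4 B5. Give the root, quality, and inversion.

C# minor seventh, second inversion

The distinct note names are G#, C#, E, B. Stacked in thirds they read C#–E–G#–B, which is a minor seventh chord on C#.
With the fifth (G#) in the bass, the chord is in second inversion (figured bass 4/3).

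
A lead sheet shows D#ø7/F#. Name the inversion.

first inversion

D#ø7/F# means D# half-diminished seventh with F# in the bass. F# is the third of D# half-diminished seventh (D#–F#–A–C#), so this is first inversion.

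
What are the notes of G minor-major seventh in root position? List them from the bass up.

G, Bb, D, F#

The chord tones are G–Bb–D–F#. With the root (G) lowest for root position: G, Bb, D, F#.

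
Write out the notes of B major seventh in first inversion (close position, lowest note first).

D#, F#, A#, B

B major seventh is B–D#–F#–A#. First inversion puts the third (D#) in the bass, with the remaining tones above: D#, F#, A#, B.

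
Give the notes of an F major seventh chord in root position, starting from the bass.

Spelling F major seventh: F–A–C–E. In root position the root is bass, giving F, A, C, E from the bottom.

F, A, C, E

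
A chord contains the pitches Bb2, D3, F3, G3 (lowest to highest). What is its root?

G

The distinct letter names are Bb, D, F, G. Arranged as a stack of thirds they read G–Bb–D–F, so G is the root (a G minor seventh chord).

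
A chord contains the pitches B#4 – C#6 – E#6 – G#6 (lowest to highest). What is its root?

The distinct letter names are B#, C#, E#, G#. Arranged as a stack of thirds they read C#–E#–G#–B#, so C# is the root (a C# major seventh chord).

C#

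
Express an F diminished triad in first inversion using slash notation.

First inversion of F diminished has the third (Ab) in the bass. As a slash chord: Fdim/Ab.

Fdim/Ab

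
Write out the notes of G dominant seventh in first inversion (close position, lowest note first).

B, D, F, G

G dominant seventh is G–B–D–F. First inversion puts the third (B) in the bass, with the remaining tones above: B, D, F, G.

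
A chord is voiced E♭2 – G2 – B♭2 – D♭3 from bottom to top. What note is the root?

Reordering Eb, G, Bb, Db into stacked thirds gives Eb–G–Bb–Db; the bottom of that stack, Eb, is the root.

Eb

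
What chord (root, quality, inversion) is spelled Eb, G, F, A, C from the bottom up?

The pitch classes Eb, G, F, A, C arrange in thirds as F–A–C–Eb–G: an F dominant ninth chord.
Eb is the seventh of F dominant ninth; seventh in the bass means third inversion.

F dominant ninth, third inversion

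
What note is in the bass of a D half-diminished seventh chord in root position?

The root of D half-diminished seventh (D–F–Ab–C) is D; that is the bass in root position.

D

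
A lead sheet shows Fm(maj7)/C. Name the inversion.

Fm(maj7)/C means F minor-major seventh with C in the bass. C is the fifth of F minor-major seventh (F–Ab–C–E), so this is second inversion.

second inversion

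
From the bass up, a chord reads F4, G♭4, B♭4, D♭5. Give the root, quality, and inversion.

The distinct note names are F, Gb, Bb, Db. Stacked in thirds they read Gb–Bb–Db–F, which is a major seventh chord on Gb.
The lowest note is F, the seventh of the chord, so this is third inversion (figured bass 4/2).

Gb major seventh, third inversion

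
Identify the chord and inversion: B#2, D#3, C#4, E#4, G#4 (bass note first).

The pitch classes B#, D#, C#, E#, G# arrange in thirds as C#–E#–G#–B#–D#: a C# major ninth chord.
With the seventh (B#) in the bass, the chord is in third inversion.

C# major ninth, third inversion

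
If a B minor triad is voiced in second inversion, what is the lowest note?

B minor is B–D–F#. Second inversion places the fifth in the bass: F#.

F#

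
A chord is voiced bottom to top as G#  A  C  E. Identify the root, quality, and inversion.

Reducing to letter names: G#, A, C, E. These stack in thirds as A–C–E–G# — an A minor-major seventh chord.
The lowest note is G#, the seventh of the chord, so this is third inversion (figured bass 4/2).

A minor-major seventh, third inversion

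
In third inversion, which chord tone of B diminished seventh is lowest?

B diminished seventh is B–D–F–Ab. Third inversion places the seventh in the bass: Ab.

Ab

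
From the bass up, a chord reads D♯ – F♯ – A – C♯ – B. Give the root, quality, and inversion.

Reducing to letter names: D#, F#, A, C#, B. These stack in thirds as B–D#–F#–A–C# — a B dominant ninth chord.
With the third (D#) in the bass, the chord is in first inversion.

B dominant ninth, first inversion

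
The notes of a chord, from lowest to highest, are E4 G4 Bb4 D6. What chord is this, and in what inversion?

The pitch classes E, G, Bb, D arrange in thirds as E–G–Bb–D: an E half-diminished seventh chord.
With the root (E) in the bass, the chord is in root position (figured bass 7).

E half-diminished seventh, root position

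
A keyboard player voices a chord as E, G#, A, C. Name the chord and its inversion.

A minor-major seventh, second inversion

The pitch classes E, G#, A, C arrange in thirds as A–C–E–G#: an A minor-major seventh chord.
E is the fifth of A minor-major seventh; fifth in the bass means second inversion (figured bass 4/3).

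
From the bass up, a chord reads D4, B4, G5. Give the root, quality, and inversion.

G major, second inversion

The pitch classes D, B, G arrange in thirds as G–B–D: a G major triad.
The lowest note is D, the fifth of the chord, so this is second inversion (figured bass 6/4).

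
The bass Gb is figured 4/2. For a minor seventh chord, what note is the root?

Ab

The figures 4/2 mean the seventh of the chord is in the bass. If Gb is the seventh of a minor seventh chord, the root is Ab (chord tones Ab–Cb–Eb–Gb).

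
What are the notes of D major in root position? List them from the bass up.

D, F#, A

Spelling D major: D–F#–A. In root position the root is bass, giving D, F#, A from the bottom.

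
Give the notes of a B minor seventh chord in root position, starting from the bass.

B, D, F#, A

The chord tones are B–D–F#–A. With the root (B) lowest for root position: B, D, F#, A.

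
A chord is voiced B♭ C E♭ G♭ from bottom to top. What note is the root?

C

The distinct letter names are Bb, C, Eb, Gb. Arranged as a stack of thirds they read C–Eb–Gb–Bb, so C is the root (a C half-diminished seventh chord).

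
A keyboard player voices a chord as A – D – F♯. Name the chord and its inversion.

D major, second inversion

Reducing to letter names: A, D, F#. These stack in thirds as D–F#–A — a D major triad.
With the fifth (A) in the bass, the chord is in second inversion (figured bass 6/4).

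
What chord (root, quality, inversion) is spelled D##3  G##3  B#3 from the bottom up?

The pitch classes D##, G##, B# arrange in thirds as G##–B#–D##: a G## minor triad.
D## is the fifth of G## minor; fifth in the bass means second inversion (figured bass 6/4).

G## minor, second inversion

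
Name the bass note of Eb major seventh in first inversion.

The third of Eb major seventh (Eb–G–Bb–D) is G; that is the bass in first inversion.

G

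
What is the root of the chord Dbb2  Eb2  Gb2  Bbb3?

Reordering Dbb, Eb, Gb, Bbb into stacked thirds gives Eb–Gb–Bbb–Dbb; the bottom of that stack, Eb, is the root.

Eb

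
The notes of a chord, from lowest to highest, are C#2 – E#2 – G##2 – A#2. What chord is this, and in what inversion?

The distinct note names are C#, E#, G##, A#. Stacked in thirds they read A#–C#–E#–G##, which is a minor-major seventh chord on A#.
The lowest note is C#, the third of the chord, so this is first inversion (figured bass 6/5).

A# minor-major seventh, first inversion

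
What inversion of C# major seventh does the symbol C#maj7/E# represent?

first inversion

C#maj7/E# means C# major seventh with E# in the bass. E# is the third of C# major seventh (C#–E#–G#–B#), so this is first inversion.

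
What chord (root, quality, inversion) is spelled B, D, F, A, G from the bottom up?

G dominant ninth, first inversion

The pitch classes B, D, F, A, G arrange in thirds as G–B–D–F–A: a G dominant ninth chord.
The lowest note is B, the third of the chord, so this is first inversion.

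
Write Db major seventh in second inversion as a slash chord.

Second inversion of Db major seventh has the fifth (Ab) in the bass. As a slash chord: Dbmaj7/Ab.

Dbmaj7/Ab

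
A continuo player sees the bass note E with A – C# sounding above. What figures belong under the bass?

6/4

The notes E, A, C# stack in thirds as A–C#–E — an A major triad. The bass E is the fifth, so this is second inversion: figured 6/4.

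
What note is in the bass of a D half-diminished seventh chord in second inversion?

Ab

D half-diminished seventh is D–F–Ab–C. Second inversion places the fifth in the bass: Ab.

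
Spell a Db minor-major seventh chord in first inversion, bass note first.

Db minor-major seventh is Db–Fb–Ab–C. First inversion puts the third (Fb) in the bass, with the remaining tones above: Fb, Ab, C, Db.

Fb, Ab, C, Db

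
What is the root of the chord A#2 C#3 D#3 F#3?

D#

The distinct letter names are A#, C#, D#, F#. Arranged as a stack of thirds they read D#–F#–A#–C#, so D# is the root (a D# minor seventh chord).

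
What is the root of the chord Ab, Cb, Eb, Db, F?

Db

The distinct letter names are Ab, Cb, Eb, Db, F. Arranged as a stack of thirds they read Db–F–Ab–Cb–Eb, so Db is the root (a Db dominant ninth chord).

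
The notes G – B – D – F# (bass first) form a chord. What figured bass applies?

7

The notes G, B, D, F# stack in thirds as G–B–D–F# — a G major seventh chord. The bass G is the root, so this is root position: figured 7.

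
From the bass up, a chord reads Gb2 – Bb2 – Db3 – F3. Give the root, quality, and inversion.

Reducing to letter names: Gb, Bb, Db, F. These stack in thirds as Gb–Bb–Db–F — a Gb major seventh chord.
With the root (Gb) in the bass, the chord is in root position (figured bass 7).

Gb major seventh, root position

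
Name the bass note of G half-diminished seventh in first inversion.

In first inversion the third is lowest. For G half-diminished seventh (G–Bb–Db–F) that is Bb.

Bb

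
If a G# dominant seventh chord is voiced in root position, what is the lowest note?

G#

G# dominant seventh is G#–B#–D#–F#. Root position places the root in the bass: G#.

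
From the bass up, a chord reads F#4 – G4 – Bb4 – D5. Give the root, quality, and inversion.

Reducing to letter names: F#, G, Bb, D. These stack in thirds as G–Bb–D–F# — a G minor-major seventh chord.
With the seventh (F#) in the bass, the chord is in third inversion (figured bass 4/2).

G minor-major seventh, third inversion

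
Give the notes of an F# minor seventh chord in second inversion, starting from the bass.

C#, E, F#, A

F# minor seventh is F#–A–C#–E. Second inversion puts the fifth (C#) in the bass, with the remaining tones above: C#, E, F#, A.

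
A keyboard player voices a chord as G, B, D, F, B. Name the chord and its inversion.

G dominant seventh, root position

Reducing to letter names: G, B, D, F. These stack in thirds as G–B–D–F — a G dominant seventh chord.
G is the root of G dominant seventh; root in the bass means root position (figured bass 7).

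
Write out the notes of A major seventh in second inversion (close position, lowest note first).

E, G#, A, C#

A major seventh is A–C#–E–G#. Second inversion puts the fifth (E) in the bass, with the remaining tones above: E, G#, A, C#.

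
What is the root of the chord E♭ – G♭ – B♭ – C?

C

Eb, Gb, Bb, C are the tones of a C half-diminished seventh chord (C–Eb–Gb–Bb), making C the root.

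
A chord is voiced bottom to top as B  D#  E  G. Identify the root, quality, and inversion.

The distinct note names are B, D#, E, G. Stacked in thirds they read E–G–B–D#, which is a minor-major seventh chord on E.
With the fifth (B) in the bass, the chord is in second inversion (figured bass 4/3).

E minor-major seventh, second inversion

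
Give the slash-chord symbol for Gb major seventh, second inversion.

Second inversion of Gb major seventh has the fifth (Db) in the bass. As a slash chord: Gbmaj7/Db.

Gbmaj7/Db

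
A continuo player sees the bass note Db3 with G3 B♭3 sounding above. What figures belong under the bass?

6/4

The notes Db, G, Bb stack in thirds as G–Bb–Db — a G diminished triad. The bass Db is the fifth, so this is second inversion: figured 6/4.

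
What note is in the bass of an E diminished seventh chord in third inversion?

E diminished seventh is E–G–Bb–Db. Third inversion places the seventh in the bass: Db.

Db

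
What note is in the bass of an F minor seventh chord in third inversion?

Eb

The seventh of F minor seventh (F–Ab–C–Eb) is Eb; that is the bass in third inversion.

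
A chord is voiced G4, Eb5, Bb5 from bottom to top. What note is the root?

The distinct letter names are G, Eb, Bb. Arranged as a stack of thirds they read Eb–G–Bb, so Eb is the root (an Eb major triad).

Eb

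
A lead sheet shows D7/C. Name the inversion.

D7/C means D dominant seventh with C in the bass. C is the seventh of D dominant seventh (D–F#–A–C), so this is third inversion.

third inversion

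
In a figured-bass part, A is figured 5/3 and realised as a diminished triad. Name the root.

A

The figures 5/3 mean the root of the chord is in the bass. If A is the root of a diminished triad, the root is A (chord tones A–C–Eb).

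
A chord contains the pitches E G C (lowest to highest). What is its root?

Reordering E, G, C into stacked thirds gives C–E–G; the bottom of that stack, C, is the root.

C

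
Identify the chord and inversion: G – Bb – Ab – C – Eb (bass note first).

The distinct note names are G, Bb, Ab, C, Eb. Stacked in thirds they read Ab–C–Eb–G–Bb, which is a major ninth chord on Ab.
With the seventh (G) in the bass, the chord is in third inversion.

Ab major ninth, third inversion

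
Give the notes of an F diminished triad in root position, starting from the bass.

F diminished is F–Ab–Cb. Root position puts the root (F) in the bass, with the remaining tones above: F, Ab, Cb.

F, Ab, Cb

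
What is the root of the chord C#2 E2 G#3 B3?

Reordering C#, E, G#, B into stacked thirds gives C#–E–G#–B; the bottom of that stack, C#, is the root.

C#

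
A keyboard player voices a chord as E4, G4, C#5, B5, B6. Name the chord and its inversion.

The distinct note names are E, G, C#, B. Stacked in thirds they read C#–E–G–B, which is a half-diminished seventh chord on C#.
With the third (E) in the bass, the chord is in first inversion (figured bass 6/5).

C# half-diminished seventh, first inversion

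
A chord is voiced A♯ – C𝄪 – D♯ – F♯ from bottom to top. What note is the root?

D#

A#, C##, D#, F# are the tones of a D# minor-major seventh chord (D#–F#–A#–C##), making D# the root.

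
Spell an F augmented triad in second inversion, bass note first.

Spelling F augmented: F–A–C#. In second inversion the fifth is bass, giving C#, F, A from the bottom.

C#, F, A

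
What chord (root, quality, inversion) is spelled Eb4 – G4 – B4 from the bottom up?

The distinct note names are Eb, G, B. Stacked in thirds they read Eb–G–B, which is an augmented triad on Eb.
Eb is the root of Eb augmented; root in the bass means root position (figured bass 5/3).

Eb augmented, root position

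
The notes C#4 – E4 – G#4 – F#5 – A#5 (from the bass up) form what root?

F#

Reordering C#, E, G#, F#, A# into stacked thirds gives F#–A#–C#–E–G#; the bottom of that stack, F#, is the root.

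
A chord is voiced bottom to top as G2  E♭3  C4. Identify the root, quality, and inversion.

C minor, second inversion

The pitch classes G, Eb, C arrange in thirds as C–Eb–G: a C minor triad.
The lowest note is G, the fifth of the chord, so this is second inversion (figured bass 6/4).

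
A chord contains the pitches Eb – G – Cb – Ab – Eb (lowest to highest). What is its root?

Eb, G, Cb, Ab are the tones of an Ab minor-major seventh chord (Ab–Cb–Eb–G), making Ab the root.

Ab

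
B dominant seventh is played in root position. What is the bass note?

B dominant seventh is B–D#–F#–A. Root position places the root in the bass: B.

B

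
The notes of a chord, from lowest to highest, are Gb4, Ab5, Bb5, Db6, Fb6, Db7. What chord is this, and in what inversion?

Reducing to letter names: Gb, Ab, Bb, Db, Fb. These stack in thirds as Gb–Bb–Db–Fb–Ab — a Gb dominant ninth chord.
With the root (Gb) in the bass, the chord is in root position.

Gb dominant ninth, root position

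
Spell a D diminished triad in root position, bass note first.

D, F, Ab

The chord tones are D–F–Ab. With the root (D) lowest for root position: D, F, Ab.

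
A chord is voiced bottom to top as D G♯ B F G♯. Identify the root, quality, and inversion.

Reducing to letter names: D, G#, B, F. These stack in thirds as G#–B–D–F — a G# diminished seventh chord.
D is the fifth of G# diminished seventh; fifth in the bass means second inversion (figured bass 4/3).

G# diminished seventh, second inversion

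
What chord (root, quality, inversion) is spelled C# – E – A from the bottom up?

The pitch classes C#, E, A arrange in thirds as A–C#–E: an A major triad.
With the third (C#) in the bass, the chord is in first inversion (figured bass 6).

A major, first inversion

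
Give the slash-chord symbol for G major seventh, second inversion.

Second inversion of G major seventh has the fifth (D) in the bass. As a slash chord: Gmaj7/D.

Gmaj7/D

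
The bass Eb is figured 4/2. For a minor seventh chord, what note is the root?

F

The figures 4/2 mean the seventh of the chord is in the bass. If Eb is the seventh of a minor seventh chord, the root is F (chord tones F–Ab–C–Eb).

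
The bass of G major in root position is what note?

G

The root of G major (G–B–D) is G; that is the bass in root position.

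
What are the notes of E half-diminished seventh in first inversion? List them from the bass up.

The chord tones are E–G–Bb–D. With the third (G) lowest for first inversion: G, Bb, D, E.

G, Bb, D, E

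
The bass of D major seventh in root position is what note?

In root position the root is lowest. For D major seventh (D–F#–A–C#) that is D.

D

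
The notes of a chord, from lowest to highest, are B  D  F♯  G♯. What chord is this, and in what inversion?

The distinct note names are B, D, F#, G#. Stacked in thirds they read G#–B–D–F#, which is a half-diminished seventh chord on G#.
The lowest note is B, the third of the chord, so this is first inversion (figured bass 6/5).

G# half-diminished seventh, first inversion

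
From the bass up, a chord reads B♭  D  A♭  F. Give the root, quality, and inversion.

Reducing to letter names: Bb, D, Ab, F. These stack in thirds as Bb–D–F–Ab — a Bb dominant seventh chord.
Bb is the root of Bb dominant seventh; root in the bass means root position (figured bass 7).

Bb dominant seventh, root position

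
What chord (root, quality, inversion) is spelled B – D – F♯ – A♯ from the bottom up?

The pitch classes B, D, F#, A# arrange in thirds as B–D–F#–A#: a B minor-major seventh chord.
With the root (B) in the bass, the chord is in root position (figured bass 7).

B minor-major seventh, root position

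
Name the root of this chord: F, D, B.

B

The distinct letter names are F, D, B. Arranged as a stack of thirds they read B–D–F, so B is the root (a B diminished triad).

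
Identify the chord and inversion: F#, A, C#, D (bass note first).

D major seventh, first inversion

The pitch classes F#, A, C#, D arrange in thirds as D–F#–A–C#: a D major seventh chord.
F# is the third of D major seventh; third in the bass means first inversion (figured bass 6/5).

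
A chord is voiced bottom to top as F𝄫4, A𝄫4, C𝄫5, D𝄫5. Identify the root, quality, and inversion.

Dbb minor seventh, first inversion

The pitch classes Fbb, Abb, Cbb, Dbb arrange in thirds as Dbb–Fbb–Abb–Cbb: a Dbb minor seventh chord.
The lowest note is Fbb, the third of the chord, so this is first inversion (figured bass 6/5).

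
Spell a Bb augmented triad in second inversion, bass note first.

Spelling Bb augmented: Bb–D–F#. In second inversion the fifth is bass, giving F#, Bb, D from the bottom.

F#, Bb, D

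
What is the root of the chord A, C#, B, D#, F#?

B

The distinct letter names are A, C#, B, D#, F#. Arranged as a stack of thirds they read B–D#–F#–A–C#, so B is the root (a B dominant ninth chord).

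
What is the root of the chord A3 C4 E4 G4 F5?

F

The distinct letter names are A, C, E, G, F. Arranged as a stack of thirds they read F–A–C–E–G, so F is the root (an F major ninth chord).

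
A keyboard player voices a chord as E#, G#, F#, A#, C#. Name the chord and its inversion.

F# major ninth, third inversion

The distinct note names are E#, G#, F#, A#, C#. Stacked in thirds they read F#–A#–C#–E#–G#, which is a major ninth chord on F#.
The lowest note is E#, the seventh of the chord, so this is third inversion.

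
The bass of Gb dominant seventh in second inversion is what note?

Db

Gb dominant seventh is Gb–Bb–Db–Fb. Second inversion places the fifth in the bass: Db.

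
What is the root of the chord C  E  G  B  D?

C

C, E, G, B, D are the tones of a C major ninth chord (C–E–G–B–D), making C the root.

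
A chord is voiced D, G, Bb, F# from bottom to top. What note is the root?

D, G, Bb, F# are the tones of a G minor-major seventh chord (G–Bb–D–F#), making G the root.

G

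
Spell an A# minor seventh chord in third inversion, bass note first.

G#, A#, C#, E#

Spelling A# minor seventh: A#–C#–E#–G#. In third inversion the seventh is bass, giving G#, A#, C#, E# from the bottom.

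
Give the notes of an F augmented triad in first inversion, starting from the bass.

A, C#, F

F augmented is F–A–C#. First inversion puts the third (A) in the bass, with the remaining tones above: A, C#, F.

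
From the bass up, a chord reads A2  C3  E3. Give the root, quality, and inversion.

A minor, root position

The distinct note names are A, C, E. Stacked in thirds they read A–C–E, which is a minor triad on A.
With the root (A) in the bass, the chord is in root position (figured bass 5/3).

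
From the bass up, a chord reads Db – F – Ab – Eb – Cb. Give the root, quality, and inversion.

Db dominant ninth, root position

The distinct note names are Db, F, Ab, Eb, Cb. Stacked in thirds they read Db–F–Ab–Cb–Eb, which is a dominant ninth chord on Db.
The lowest note is Db, the root of the chord, so this is root position.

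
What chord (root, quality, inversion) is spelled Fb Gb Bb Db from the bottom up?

The pitch classes Fb, Gb, Bb, Db arrange in thirds as Gb–Bb–Db–Fb: a Gb dominant seventh chord.
With the seventh (Fb) in the bass, the chord is in third inversion (figured bass 4/2).

Gb dominant seventh, third inversion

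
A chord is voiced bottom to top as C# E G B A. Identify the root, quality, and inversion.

The distinct note names are C#, E, G, B, A. Stacked in thirds they read A–C#–E–G–B, which is a dominant ninth chord on A.
C# is the third of A dominant ninth; third in the bass means first inversion.

A dominant ninth, first inversion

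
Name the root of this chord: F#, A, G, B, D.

The distinct letter names are F#, A, G, B, D. Arranged as a stack of thirds they read G–B–D–F#–A, so G is the root (a G major ninth chord).

G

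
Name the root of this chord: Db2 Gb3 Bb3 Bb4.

Db, Gb, Bb are the tones of a Gb major triad (Gb–Bb–Db), making Gb the root.

Gb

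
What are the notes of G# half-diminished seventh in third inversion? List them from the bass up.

F#, G#, B, D

Spelling G# half-diminished seventh: G#–B–D–F#. In third inversion the seventh is bass, giving F#, G#, B, D from the bottom.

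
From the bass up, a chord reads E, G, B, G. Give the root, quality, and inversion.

E minor, root position

Reducing to letter names: E, G, B. These stack in thirds as E–G–B — an E minor triad.
With the root (E) in the bass, the chord is in root position (figured bass 5/3).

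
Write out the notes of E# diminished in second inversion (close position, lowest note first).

B, E#, G#

Spelling E# diminished: E#–G#–B. In second inversion the fifth is bass, giving B, E#, G# from the bottom.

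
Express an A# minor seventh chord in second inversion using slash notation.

A#m7/E#

Second inversion of A# minor seventh has the fifth (E#) in the bass. As a slash chord: A#m7/E#.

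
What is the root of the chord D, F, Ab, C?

D

The distinct letter names are D, F, Ab, C. Arranged as a stack of thirds they read D–F–Ab–C, so D is the root (a D half-diminished seventh chord).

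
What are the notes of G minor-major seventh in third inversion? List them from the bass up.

F#, G, Bb, D

Spelling G minor-major seventh: G–Bb–D–F#. In third inversion the seventh is bass, giving F#, G, Bb, D from the bottom.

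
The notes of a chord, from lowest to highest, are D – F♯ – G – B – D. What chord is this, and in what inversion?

Reducing to letter names: D, F#, G, B. These stack in thirds as G–B–D–F# — a G major seventh chord.
The lowest note is D, the fifth of the chord, so this is second inversion (figured bass 4/3).

G major seventh, second inversion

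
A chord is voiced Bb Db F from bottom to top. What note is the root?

Bb

Reordering Bb, Db, F into stacked thirds gives Bb–Db–F; the bottom of that stack, Bb, is the root.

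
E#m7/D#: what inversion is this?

third inversion

E#m7/D# means E# minor seventh with D# in the bass. D# is the seventh of E# minor seventh (E#–G#–B#–D#), so this is third inversion.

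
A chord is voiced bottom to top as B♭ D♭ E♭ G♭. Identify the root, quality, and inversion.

Eb minor seventh, second inversion

Reducing to letter names: Bb, Db, Eb, Gb. These stack in thirds as Eb–Gb–Bb–Db — an Eb minor seventh chord.
Bb is the fifth of Eb minor seventh; fifth in the bass means second inversion (figured bass 4/3).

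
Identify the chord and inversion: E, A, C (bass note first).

A minor, second inversion

Reducing to letter names: E, A, C. These stack in thirds as A–C–E — an A minor triad.
With the fifth (E) in the bass, the chord is in second inversion (figured bass 6/4).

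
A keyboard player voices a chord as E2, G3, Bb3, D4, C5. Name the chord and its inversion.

The pitch classes E, G, Bb, D, C arrange in thirds as C–E–G–Bb–D: a C dominant ninth chord.
With the third (E) in the bass, the chord is in first inversion.

C dominant ninth, first inversion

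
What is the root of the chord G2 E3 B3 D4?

Reordering G, E, B, D into stacked thirds gives E–G–B–D; the bottom of that stack, E, is the root.

E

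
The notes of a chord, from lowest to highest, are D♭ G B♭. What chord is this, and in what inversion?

G diminished, second inversion

The pitch classes Db, G, Bb arrange in thirds as G–Bb–Db: a G diminished triad.
The lowest note is Db, the fifth of the chord, so this is second inversion (figured bass 6/4).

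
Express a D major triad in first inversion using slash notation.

First inversion of D major has the third (F#) in the bass. As a slash chord: D/F#.

D/F#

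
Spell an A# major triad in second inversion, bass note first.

The chord tones are A#–C##–E#. With the fifth (E#) lowest for second inversion: E#, A#, C##.

E#, A#, C##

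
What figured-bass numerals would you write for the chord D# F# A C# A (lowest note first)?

7

The notes D#, F#, A, C# stack in thirds as D#–F#–A–C# — a D# half-diminished seventh chord. The bass D# is the root, so this is root position: figured 7.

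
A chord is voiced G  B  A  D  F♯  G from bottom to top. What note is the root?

The distinct letter names are G, B, A, D, F#. Arranged as a stack of thirds they read G–B–D–F#–A, so G is the root (a G major ninth chord).

G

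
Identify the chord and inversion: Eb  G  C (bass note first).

C minor, first inversion

The distinct note names are Eb, G, C. Stacked in thirds they read C–Eb–G, which is a minor triad on C.
The lowest note is Eb, the third of the chord, so this is first inversion (figured bass 6).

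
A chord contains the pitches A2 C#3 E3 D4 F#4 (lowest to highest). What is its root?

Reordering A, C#, E, D, F# into stacked thirds gives D–F#–A–C#–E; the bottom of that stack, D, is the root.

D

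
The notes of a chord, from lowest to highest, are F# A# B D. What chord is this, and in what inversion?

Reducing to letter names: F#, A#, B, D. These stack in thirds as B–D–F#–A# — a B minor-major seventh chord.
The lowest note is F#, the fifth of the chord, so this is second inversion (figured bass 4/3).

B minor-major seventh, second inversion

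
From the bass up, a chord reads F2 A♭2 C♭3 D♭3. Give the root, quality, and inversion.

The pitch classes F, Ab, Cb, Db arrange in thirds as Db–F–Ab–Cb: a Db dominant seventh chord.
The lowest note is F, the third of the chord, so this is first inversion (figured bass 6/5).

Db dominant seventh, first inversion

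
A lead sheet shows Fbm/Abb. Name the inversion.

Fbm/Abb means Fb minor with Abb in the bass. Abb is the third of Fb minor (Fb–Abb–Cb), so this is first inversion.

first inversion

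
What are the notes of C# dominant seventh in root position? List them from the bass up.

C#, E#, G#, B

Spelling C# dominant seventh: C#–E#–G#–B. In root position the root is bass, giving C#, E#, G#, B from the bottom.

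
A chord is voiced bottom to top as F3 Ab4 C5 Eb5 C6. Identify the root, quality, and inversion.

The distinct note names are F, Ab, C, Eb. Stacked in thirds they read F–Ab–C–Eb, which is a minor seventh chord on F.
F is the root of F minor seventh; root in the bass means root position (figured bass 7).

F minor seventh, root position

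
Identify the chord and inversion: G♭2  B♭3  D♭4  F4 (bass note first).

The pitch classes Gb, Bb, Db, F arrange in thirds as Gb–Bb–Db–F: a Gb major seventh chord.
The lowest note is Gb, the root of the chord, so this is root position (figured bass 7).

Gb major seventh, root position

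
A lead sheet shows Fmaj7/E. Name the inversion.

third inversion

Fmaj7/E means F major seventh with E in the bass. E is the seventh of F major seventh (F–A–C–E), so this is third inversion.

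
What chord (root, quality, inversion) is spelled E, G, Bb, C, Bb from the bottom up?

The pitch classes E, G, Bb, C arrange in thirds as C–E–G–Bb: a C dominant seventh chord.
E is the third of C dominant seventh; third in the bass means first inversion (figured bass 6/5).

C dominant seventh, first inversion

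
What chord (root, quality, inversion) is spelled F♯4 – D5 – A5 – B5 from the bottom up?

B minor seventh, second inversion

The distinct note names are F#, D, A, B. Stacked in thirds they read B–D–F#–A, which is a minor seventh chord on B.
With the fifth (F#) in the bass, the chord is in second inversion (figured bass 4/3).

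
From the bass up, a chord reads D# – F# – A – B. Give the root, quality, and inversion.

The pitch classes D#, F#, A, B arrange in thirds as B–D#–F#–A: a B dominant seventh chord.
With the third (D#) in the bass, the chord is in first inversion (figured bass 6/5).

B dominant seventh, first inversion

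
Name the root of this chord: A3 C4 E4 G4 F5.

F

A, C, E, G, F are the tones of an F major ninth chord (F–A–C–E–G), making F the root.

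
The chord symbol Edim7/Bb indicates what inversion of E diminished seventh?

second inversion

Edim7/Bb means E diminished seventh with Bb in the bass. Bb is the fifth of E diminished seventh (E–G–Bb–Db), so this is second inversion.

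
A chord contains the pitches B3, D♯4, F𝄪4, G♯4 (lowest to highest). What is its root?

G#

The distinct letter names are B, D#, F##, G#. Arranged as a stack of thirds they read G#–B–D#–F##, so G# is the root (a G# minor-major seventh chord).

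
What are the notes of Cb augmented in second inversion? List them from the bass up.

Cb augmented is Cb–Eb–G. Second inversion puts the fifth (G) in the bass, with the remaining tones above: G, Cb, Eb.

G, Cb, Eb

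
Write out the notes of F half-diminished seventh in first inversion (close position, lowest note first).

Ab, Cb, Eb, F

F half-diminished seventh is F–Ab–Cb–Eb. First inversion puts the third (Ab) in the bass, with the remaining tones above: Ab, Cb, Eb, F.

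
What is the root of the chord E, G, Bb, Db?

E, G, Bb, Db are the tones of an E diminished seventh chord (E–G–Bb–Db), making E the root.

E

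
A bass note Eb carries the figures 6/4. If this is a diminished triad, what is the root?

A

The figures 6/4 mean the fifth of the chord is in the bass. If Eb is the fifth of a diminished triad, the root is A (chord tones A–C–Eb).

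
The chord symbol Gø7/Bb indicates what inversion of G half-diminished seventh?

first inversion

Gø7/Bb means G half-diminished seventh with Bb in the bass. Bb is the third of G half-diminished seventh (G–Bb–Db–F), so this is first inversion.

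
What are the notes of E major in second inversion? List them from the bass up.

B, E, G#

The chord tones are E–G#–B. With the fifth (B) lowest for second inversion: B, E, G#.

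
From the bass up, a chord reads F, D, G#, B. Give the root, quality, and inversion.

The distinct note names are F, D, G#, B. Stacked in thirds they read G#–B–D–F, which is a diminished seventh chord on G#.
F is the seventh of G# diminished seventh; seventh in the bass means third inversion (figured bass 4/2).

G# diminished seventh, third inversion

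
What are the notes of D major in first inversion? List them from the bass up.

D major is D–F#–A. First inversion puts the third (F#) in the bass, with the remaining tones above: F#, A, D.

F#, A, D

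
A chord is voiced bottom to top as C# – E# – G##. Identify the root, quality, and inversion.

Reducing to letter names: C#, E#, G##. These stack in thirds as C#–E#–G## — a C# augmented triad.
With the root (C#) in the bass, the chord is in root position (figured bass 5/3).

C# augmented, root position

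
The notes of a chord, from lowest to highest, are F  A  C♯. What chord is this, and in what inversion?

The pitch classes F, A, C# arrange in thirds as F–A–C#: an F augmented triad.
With the root (F) in the bass, the chord is in root position (figured bass 5/3).

F augmented, root position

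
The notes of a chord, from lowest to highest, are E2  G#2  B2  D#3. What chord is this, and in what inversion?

E major seventh, root position

Reducing to letter names: E, G#, B, D#. These stack in thirds as E–G#–B–D# — an E major seventh chord.
With the root (E) in the bass, the chord is in root position (figured bass 7).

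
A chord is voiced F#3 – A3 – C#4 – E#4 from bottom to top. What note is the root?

F#

Reordering F#, A, C#, E# into stacked thirds gives F#–A–C#–E#; the bottom of that stack, F#, is the root.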